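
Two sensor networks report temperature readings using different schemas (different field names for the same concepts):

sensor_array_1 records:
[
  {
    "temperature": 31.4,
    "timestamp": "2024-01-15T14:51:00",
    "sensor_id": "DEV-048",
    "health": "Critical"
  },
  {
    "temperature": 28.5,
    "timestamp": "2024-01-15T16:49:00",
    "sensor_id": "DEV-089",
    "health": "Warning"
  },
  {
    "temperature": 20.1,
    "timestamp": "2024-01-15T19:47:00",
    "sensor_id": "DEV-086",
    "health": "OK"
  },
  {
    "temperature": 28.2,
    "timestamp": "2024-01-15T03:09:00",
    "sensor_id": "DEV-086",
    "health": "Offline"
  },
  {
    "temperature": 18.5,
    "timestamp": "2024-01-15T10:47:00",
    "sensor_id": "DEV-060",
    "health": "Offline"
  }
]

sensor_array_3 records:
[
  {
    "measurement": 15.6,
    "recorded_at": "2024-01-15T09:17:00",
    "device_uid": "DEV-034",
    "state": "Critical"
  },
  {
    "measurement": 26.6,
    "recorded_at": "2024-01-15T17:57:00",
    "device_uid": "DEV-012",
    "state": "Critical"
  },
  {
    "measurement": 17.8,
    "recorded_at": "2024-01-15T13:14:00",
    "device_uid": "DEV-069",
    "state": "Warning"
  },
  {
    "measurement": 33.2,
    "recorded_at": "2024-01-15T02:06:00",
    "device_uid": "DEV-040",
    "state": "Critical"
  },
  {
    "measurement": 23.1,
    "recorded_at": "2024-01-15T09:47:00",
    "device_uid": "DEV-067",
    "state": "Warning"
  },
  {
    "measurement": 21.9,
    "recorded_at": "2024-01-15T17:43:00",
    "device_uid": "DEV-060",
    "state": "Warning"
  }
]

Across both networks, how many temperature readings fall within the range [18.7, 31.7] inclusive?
7

Schema mapping: "temperature" (sensor_array_1) = "measurement" (sensor_array_3) = temperature

Readings in [18.7, 31.7] from sensor_array_1: 4
Readings in [18.7, 31.7] from sensor_array_3: 3

Total count: 4 + 3 = 7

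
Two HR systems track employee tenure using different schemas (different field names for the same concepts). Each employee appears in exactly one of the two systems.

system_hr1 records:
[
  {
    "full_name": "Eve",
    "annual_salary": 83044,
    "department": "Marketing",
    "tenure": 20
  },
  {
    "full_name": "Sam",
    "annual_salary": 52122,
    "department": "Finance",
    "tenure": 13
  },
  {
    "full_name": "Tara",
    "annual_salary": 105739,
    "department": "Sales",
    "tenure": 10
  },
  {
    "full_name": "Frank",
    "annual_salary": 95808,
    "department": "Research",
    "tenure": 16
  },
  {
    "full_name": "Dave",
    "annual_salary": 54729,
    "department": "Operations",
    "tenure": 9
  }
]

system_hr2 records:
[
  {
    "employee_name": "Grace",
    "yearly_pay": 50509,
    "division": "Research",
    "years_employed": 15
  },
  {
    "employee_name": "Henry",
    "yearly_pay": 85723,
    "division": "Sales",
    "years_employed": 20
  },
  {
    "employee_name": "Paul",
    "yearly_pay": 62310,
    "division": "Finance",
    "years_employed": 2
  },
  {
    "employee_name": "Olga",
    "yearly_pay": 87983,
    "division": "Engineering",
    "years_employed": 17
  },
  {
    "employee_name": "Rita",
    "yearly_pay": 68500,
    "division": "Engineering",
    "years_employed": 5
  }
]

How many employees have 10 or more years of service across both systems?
7

Reconcile schemas: "tenure" (system_hr1) = "years_employed" (system_hr2) = years of service

From system_hr1: 4 employees with >= 10 years
From system_hr2: 3 employees with >= 10 years

Total: 4 + 3 = 7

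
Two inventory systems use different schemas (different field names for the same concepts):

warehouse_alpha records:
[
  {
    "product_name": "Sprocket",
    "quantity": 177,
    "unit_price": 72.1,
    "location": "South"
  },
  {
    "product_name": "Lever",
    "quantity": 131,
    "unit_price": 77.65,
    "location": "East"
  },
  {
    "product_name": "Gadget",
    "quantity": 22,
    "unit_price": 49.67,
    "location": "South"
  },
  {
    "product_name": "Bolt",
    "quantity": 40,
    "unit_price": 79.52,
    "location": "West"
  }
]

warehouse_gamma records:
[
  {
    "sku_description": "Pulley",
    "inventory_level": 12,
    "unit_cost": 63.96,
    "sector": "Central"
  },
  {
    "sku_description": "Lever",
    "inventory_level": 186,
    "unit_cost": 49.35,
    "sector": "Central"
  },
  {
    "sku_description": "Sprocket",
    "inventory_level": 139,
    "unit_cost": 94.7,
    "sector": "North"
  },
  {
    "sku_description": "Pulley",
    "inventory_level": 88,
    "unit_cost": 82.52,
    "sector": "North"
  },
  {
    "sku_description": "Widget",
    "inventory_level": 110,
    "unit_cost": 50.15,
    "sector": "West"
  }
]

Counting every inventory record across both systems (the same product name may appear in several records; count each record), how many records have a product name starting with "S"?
2

Schema mapping: "product_name" (warehouse_alpha) = "sku_description" (warehouse_gamma) = product name

Records with product name starting with "S" in warehouse_alpha: 1
Records with product name starting with "S" in warehouse_gamma: 1

Total: 1 + 1 = 2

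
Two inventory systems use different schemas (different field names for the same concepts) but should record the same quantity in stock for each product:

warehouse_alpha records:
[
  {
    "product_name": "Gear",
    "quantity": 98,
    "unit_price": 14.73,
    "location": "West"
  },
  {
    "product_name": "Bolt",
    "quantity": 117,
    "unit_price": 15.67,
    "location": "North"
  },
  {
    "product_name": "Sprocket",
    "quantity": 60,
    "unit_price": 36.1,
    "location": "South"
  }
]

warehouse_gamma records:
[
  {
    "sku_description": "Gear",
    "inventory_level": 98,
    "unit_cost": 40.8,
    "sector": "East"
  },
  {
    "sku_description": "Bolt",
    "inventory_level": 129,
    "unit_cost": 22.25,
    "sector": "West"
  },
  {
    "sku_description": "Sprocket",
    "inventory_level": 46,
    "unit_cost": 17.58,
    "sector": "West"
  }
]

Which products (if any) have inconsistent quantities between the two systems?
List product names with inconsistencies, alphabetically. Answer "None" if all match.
Bolt, Sprocket

Schema mappings:
- "product_name" (warehouse_alpha) = "sku_description" (warehouse_gamma) = product name
- "quantity" (warehouse_alpha) = "inventory_level" (warehouse_gamma) = quantity

Comparison:
  Gear: 98 vs 98 - MATCH
  Bolt: 117 vs 129 - MISMATCH
  Sprocket: 60 vs 46 - MISMATCH

Products with inconsistencies: Bolt, Sprocket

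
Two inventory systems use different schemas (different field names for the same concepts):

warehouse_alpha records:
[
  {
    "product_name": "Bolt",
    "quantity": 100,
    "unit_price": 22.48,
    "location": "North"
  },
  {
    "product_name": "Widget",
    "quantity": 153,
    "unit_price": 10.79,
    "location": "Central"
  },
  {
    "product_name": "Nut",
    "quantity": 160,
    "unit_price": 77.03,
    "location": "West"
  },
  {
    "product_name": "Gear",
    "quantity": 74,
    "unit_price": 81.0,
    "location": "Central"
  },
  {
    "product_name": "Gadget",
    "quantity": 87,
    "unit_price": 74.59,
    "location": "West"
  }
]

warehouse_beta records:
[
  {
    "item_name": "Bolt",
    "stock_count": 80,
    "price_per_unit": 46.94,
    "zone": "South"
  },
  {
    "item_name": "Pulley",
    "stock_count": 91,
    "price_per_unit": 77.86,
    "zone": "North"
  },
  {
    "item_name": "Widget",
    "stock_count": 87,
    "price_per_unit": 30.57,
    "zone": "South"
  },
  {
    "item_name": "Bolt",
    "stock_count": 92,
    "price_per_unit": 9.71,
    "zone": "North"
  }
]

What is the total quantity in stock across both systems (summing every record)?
924

To reconcile these schemas, identify the field holding the quantity in stock in each system:
1. In warehouse_alpha it is "quantity"
2. In warehouse_beta it is "stock_count"

From warehouse_alpha: 100 + 153 + 160 + 74 + 87 = 574
From warehouse_beta: 80 + 91 + 87 + 92 = 350

Total: 574 + 350 = 924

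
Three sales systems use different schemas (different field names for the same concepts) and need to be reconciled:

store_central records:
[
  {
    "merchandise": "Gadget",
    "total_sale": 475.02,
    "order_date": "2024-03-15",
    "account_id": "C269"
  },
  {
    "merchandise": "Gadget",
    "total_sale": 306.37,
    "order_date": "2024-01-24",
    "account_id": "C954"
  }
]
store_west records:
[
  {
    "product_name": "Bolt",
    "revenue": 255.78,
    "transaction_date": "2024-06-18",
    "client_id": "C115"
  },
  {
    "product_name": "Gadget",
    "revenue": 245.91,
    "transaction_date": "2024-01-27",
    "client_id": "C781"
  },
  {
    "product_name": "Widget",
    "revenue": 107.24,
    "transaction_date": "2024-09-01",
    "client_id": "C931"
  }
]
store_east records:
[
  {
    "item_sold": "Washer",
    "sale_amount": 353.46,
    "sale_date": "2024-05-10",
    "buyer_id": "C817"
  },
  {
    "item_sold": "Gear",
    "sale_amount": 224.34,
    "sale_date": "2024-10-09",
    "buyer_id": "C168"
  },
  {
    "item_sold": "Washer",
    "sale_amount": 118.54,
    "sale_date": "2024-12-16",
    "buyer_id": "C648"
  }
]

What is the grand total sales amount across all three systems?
2086.66

Schema reconciliation - all amount fields map to sale amount:

store_central (total_sale): 781.39
store_west (revenue): 608.93
store_east (sale_amount): 696.34

Grand total: 2086.66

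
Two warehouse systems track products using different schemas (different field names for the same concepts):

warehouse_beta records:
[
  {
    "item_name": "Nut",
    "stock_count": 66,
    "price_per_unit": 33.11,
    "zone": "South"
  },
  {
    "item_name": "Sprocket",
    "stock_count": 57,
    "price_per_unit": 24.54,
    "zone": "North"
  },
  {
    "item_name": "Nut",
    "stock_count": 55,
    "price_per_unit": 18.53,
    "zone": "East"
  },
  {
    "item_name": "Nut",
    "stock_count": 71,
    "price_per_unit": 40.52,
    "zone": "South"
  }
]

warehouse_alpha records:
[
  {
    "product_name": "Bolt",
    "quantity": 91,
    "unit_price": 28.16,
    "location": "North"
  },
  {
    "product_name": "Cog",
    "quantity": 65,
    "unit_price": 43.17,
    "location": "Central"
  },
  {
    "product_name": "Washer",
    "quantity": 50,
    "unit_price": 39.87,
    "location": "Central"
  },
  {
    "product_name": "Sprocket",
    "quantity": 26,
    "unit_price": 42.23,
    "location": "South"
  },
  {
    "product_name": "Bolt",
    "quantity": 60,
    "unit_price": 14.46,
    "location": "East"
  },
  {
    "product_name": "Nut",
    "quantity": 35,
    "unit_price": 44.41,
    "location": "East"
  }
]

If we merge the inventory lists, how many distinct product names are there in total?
5

Schema mapping: "item_name" (warehouse_beta) = "product_name" (warehouse_alpha) = product name

Products in warehouse_beta: ['Nut', 'Sprocket']
Products in warehouse_alpha: ['Bolt', 'Cog', 'Nut', 'Sprocket', 'Washer']

Union (unique products): ['Bolt', 'Cog', 'Nut', 'Sprocket', 'Washer']
Count: 5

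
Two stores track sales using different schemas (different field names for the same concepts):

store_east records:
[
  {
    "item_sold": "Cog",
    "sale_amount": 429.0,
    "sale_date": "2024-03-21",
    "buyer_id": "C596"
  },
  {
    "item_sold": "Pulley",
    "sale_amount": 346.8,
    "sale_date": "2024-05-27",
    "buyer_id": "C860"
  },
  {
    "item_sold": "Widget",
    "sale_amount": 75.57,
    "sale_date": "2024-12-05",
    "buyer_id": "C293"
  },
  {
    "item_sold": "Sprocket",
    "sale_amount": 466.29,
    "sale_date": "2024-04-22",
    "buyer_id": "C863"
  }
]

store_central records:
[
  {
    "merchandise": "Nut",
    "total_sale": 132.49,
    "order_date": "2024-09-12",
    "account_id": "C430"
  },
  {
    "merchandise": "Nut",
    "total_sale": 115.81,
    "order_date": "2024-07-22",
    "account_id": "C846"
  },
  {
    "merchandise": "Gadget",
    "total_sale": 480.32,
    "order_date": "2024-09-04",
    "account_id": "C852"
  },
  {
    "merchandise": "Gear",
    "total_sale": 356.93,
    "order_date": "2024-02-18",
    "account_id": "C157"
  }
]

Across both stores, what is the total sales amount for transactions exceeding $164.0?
2079.34

Schema mapping: "sale_amount" (store_east) = "total_sale" (store_central) = sale amount

Sum of sales > $164.0 in store_east: 1242.09
Sum of sales > $164.0 in store_central: 837.25

Total: 1242.09 + 837.25 = 2079.34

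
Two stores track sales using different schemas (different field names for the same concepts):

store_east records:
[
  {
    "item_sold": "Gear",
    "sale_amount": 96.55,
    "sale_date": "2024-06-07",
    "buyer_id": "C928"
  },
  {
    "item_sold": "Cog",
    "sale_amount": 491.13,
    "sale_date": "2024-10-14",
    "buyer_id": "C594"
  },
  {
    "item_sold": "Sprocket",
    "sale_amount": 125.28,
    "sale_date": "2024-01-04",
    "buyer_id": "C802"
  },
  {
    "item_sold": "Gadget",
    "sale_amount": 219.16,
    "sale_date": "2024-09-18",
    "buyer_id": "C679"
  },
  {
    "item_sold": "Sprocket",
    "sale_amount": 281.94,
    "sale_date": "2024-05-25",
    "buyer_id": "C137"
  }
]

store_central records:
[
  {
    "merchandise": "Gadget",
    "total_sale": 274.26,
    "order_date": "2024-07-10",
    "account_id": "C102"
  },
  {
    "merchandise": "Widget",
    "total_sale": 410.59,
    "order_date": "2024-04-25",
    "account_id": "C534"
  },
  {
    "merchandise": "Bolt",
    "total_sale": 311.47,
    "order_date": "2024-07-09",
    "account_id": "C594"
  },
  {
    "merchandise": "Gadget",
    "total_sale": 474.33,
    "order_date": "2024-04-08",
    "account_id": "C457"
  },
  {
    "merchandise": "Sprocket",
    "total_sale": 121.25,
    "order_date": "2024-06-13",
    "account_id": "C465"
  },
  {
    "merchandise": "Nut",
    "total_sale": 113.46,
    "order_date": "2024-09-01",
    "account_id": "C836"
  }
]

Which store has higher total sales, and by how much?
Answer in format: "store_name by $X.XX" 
store_central by $491.30

Schema mapping: "sale_amount" (store_east) = "total_sale" (store_central) = sale amount

Total for store_east: 1214.06
Total for store_central: 1705.36

Difference: |1214.06 - 1705.36| = 491.30
store_central has higher sales by $491.30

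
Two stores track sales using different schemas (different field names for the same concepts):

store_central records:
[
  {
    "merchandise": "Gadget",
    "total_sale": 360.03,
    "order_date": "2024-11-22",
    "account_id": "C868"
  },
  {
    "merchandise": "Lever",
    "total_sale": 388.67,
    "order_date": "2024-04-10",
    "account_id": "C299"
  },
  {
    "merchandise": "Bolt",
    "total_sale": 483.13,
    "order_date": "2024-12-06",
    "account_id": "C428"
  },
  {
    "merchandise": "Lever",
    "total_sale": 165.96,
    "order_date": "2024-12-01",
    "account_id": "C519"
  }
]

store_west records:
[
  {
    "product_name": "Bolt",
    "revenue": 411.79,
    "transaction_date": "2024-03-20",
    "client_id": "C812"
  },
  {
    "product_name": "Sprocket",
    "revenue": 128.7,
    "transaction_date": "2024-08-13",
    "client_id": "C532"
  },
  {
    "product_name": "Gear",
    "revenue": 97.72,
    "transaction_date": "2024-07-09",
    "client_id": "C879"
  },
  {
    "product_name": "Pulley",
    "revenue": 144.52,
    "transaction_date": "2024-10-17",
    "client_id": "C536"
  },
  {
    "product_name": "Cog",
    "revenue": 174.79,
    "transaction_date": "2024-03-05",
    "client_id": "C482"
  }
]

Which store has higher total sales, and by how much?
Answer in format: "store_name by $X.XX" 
store_central by $440.27

Schema mapping: "total_sale" (store_central) = "revenue" (store_west) = sale amount

Total for store_central: 1397.79
Total for store_west: 957.52

Difference: |1397.79 - 957.52| = 440.27
store_central has higher sales by $440.27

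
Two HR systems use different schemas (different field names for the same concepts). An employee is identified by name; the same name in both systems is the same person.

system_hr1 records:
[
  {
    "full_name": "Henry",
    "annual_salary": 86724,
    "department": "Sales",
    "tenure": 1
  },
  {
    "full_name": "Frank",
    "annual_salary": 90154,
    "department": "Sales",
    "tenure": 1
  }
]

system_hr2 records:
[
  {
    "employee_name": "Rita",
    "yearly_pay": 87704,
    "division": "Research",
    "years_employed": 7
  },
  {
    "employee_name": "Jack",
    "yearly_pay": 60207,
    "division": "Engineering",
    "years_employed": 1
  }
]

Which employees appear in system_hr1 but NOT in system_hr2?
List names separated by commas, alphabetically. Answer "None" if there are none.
Frank, Henry

Schema mapping: "full_name" (system_hr1) = "employee_name" (system_hr2) = employee name

Names in system_hr1: ['Frank', 'Henry']
Names in system_hr2: ['Jack', 'Rita']

In system_hr1 but not system_hr2: ['Frank', 'Henry']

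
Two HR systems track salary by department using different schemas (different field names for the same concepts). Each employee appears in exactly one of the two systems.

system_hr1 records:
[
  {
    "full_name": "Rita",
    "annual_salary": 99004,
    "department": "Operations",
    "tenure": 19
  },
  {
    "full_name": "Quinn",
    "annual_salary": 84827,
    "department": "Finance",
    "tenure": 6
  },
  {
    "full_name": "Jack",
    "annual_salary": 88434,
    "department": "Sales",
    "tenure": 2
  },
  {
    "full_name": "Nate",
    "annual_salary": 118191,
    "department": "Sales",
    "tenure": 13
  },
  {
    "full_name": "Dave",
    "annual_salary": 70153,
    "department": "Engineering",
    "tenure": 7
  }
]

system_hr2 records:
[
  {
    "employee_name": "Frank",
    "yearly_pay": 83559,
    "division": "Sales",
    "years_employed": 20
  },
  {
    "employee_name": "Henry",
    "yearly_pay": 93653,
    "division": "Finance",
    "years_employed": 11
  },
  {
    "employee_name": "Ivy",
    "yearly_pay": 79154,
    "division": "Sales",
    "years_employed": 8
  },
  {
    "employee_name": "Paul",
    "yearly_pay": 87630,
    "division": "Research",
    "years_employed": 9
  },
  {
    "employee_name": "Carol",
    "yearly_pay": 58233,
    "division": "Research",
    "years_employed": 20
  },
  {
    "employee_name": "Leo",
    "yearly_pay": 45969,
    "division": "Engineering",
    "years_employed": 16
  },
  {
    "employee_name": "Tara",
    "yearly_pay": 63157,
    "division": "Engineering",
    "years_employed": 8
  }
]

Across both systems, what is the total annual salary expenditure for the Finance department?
178480

Schema mappings:
- "department" (system_hr1) = "division" (system_hr2) = department
- "annual_salary" (system_hr1) = "yearly_pay" (system_hr2) = salary

Finance salaries from system_hr1: 84827
Finance salaries from system_hr2: 93653

Total: 84827 + 93653 = 178480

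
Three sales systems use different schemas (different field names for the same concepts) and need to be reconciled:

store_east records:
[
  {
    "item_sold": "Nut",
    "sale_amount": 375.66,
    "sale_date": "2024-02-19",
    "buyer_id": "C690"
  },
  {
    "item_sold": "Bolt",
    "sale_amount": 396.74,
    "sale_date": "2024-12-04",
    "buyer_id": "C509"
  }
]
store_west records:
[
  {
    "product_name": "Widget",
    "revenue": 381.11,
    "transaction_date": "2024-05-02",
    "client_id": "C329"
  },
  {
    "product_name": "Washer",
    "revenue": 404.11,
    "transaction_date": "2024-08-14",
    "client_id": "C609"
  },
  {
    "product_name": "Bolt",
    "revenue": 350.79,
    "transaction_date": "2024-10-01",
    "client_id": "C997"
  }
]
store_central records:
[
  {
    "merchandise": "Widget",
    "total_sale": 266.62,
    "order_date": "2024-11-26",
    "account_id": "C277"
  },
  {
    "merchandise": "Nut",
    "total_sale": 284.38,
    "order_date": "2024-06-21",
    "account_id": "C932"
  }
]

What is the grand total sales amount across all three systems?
2459.41

Schema reconciliation - all amount fields map to sale amount:

store_east (sale_amount): 772.4
store_west (revenue): 1136.01
store_central (total_sale): 551.0

Grand total: 2459.41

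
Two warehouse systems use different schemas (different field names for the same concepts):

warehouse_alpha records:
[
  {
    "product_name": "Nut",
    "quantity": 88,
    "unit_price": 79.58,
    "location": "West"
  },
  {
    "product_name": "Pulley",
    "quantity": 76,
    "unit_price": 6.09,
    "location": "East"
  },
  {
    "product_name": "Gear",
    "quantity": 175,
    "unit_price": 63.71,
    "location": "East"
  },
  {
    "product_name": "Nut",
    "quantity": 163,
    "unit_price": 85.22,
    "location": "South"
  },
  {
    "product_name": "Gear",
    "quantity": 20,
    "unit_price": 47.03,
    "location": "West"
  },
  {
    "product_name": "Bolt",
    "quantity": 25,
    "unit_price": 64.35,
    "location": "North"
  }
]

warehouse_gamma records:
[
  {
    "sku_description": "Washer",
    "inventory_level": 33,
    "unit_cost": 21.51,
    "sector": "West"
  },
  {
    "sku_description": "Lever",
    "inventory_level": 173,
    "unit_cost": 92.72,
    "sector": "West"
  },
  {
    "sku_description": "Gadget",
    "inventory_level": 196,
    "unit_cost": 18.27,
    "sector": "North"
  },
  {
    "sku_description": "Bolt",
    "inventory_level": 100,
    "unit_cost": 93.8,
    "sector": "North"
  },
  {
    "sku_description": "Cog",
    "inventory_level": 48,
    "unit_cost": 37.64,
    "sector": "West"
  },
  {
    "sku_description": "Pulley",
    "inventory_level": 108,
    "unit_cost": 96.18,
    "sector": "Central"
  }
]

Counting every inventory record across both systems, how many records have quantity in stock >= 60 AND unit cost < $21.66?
2

Schema mappings:
- "quantity" (warehouse_alpha) = "inventory_level" (warehouse_gamma) = quantity
- "unit_price" (warehouse_alpha) = "unit_cost" (warehouse_gamma) = unit cost

Records meeting both conditions in warehouse_alpha: 1
Records meeting both conditions in warehouse_gamma: 1

Total: 1 + 1 = 2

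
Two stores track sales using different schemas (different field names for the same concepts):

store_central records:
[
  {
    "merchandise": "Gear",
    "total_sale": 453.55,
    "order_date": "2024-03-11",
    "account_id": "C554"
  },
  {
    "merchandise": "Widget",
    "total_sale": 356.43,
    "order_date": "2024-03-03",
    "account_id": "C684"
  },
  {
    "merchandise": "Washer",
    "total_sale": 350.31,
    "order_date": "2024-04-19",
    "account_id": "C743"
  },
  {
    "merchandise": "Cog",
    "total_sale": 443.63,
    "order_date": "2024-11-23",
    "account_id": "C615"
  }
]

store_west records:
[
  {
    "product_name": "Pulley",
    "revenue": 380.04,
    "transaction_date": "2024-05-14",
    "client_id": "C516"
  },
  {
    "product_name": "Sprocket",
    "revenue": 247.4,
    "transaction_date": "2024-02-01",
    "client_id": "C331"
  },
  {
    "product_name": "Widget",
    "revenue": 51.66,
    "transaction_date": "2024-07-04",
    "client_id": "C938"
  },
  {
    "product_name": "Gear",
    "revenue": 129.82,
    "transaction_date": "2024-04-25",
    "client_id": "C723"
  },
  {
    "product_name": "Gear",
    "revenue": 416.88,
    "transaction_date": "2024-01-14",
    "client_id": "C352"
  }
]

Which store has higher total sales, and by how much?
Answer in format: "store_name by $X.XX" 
store_central by $378.12

Schema mapping: "total_sale" (store_central) = "revenue" (store_west) = sale amount

Total for store_central: 1603.92
Total for store_west: 1225.80

Difference: |1603.92 - 1225.80| = 378.12
store_central has higher sales by $378.12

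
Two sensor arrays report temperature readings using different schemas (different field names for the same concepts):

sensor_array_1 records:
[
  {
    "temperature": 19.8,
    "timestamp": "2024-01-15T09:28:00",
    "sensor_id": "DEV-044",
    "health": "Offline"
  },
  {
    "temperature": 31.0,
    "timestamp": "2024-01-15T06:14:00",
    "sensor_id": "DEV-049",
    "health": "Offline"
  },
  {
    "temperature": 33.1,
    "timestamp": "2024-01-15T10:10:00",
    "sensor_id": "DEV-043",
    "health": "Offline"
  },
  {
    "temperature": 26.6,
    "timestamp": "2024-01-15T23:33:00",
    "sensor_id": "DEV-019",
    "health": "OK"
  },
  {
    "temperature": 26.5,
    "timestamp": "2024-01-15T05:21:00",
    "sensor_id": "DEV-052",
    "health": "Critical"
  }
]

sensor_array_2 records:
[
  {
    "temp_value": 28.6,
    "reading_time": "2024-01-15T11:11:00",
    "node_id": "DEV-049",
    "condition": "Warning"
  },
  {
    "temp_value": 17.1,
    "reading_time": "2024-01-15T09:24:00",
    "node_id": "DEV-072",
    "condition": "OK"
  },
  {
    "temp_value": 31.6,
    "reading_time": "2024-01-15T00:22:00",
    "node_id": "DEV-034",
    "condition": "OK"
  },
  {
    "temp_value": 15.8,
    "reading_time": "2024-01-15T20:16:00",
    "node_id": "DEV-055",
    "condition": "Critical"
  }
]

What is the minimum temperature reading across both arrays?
15.8

Schema mapping: "temperature" (sensor_array_1) = "temp_value" (sensor_array_2) = temperature reading

Minimum in sensor_array_1: 19.8
Minimum in sensor_array_2: 15.8

Overall minimum: min(19.8, 15.8) = 15.8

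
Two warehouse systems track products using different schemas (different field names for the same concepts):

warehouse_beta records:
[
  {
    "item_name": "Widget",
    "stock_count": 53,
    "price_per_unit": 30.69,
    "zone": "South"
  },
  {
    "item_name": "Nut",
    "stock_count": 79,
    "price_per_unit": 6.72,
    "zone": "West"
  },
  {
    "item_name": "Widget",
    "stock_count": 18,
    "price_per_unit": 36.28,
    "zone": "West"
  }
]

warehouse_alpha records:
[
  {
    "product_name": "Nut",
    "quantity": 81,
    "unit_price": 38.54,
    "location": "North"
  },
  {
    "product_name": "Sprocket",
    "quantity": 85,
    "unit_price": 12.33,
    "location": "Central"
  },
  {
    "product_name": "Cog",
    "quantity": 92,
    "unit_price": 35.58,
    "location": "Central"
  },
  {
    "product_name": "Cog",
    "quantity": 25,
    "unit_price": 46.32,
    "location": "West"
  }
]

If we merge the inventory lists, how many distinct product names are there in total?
4

Schema mapping: "item_name" (warehouse_beta) = "product_name" (warehouse_alpha) = product name

Products in warehouse_beta: ['Nut', 'Widget']
Products in warehouse_alpha: ['Cog', 'Nut', 'Sprocket']

Union (unique products): ['Cog', 'Nut', 'Sprocket', 'Widget']
Count: 4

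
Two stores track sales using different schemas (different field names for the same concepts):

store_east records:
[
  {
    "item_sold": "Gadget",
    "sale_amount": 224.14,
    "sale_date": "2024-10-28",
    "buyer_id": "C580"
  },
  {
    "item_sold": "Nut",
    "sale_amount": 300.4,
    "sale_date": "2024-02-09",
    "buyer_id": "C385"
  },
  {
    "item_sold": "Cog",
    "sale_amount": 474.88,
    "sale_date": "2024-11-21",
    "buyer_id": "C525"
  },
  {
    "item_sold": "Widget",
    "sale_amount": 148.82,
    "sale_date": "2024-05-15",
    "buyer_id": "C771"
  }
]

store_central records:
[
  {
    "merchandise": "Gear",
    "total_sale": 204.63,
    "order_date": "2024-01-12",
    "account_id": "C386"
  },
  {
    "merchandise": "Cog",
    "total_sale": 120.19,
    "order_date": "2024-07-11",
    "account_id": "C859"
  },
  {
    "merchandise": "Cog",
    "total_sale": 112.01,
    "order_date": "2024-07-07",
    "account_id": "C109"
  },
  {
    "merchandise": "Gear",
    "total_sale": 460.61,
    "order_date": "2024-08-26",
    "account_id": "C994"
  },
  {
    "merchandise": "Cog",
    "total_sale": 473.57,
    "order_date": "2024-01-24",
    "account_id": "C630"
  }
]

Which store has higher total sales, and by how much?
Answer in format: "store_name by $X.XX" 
store_central by $222.77

Schema mapping: "sale_amount" (store_east) = "total_sale" (store_central) = sale amount

Total for store_east: 1148.24
Total for store_central: 1371.01

Difference: |1148.24 - 1371.01| = 222.77
store_central has higher sales by $222.77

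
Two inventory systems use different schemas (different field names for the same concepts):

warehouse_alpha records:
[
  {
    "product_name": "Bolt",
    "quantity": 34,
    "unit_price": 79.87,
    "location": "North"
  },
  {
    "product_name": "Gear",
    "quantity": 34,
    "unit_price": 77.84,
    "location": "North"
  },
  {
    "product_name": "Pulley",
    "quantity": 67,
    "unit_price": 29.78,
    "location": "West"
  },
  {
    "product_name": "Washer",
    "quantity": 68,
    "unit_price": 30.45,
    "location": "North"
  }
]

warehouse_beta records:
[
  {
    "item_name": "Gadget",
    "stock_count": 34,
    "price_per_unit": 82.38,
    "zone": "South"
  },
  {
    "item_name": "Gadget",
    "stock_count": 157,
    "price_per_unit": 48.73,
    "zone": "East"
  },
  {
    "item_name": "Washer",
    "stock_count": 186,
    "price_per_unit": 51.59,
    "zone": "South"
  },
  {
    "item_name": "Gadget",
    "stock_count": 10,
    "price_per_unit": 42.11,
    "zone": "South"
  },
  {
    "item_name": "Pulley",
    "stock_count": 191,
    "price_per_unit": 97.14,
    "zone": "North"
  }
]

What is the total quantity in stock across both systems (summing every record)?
781

To reconcile these schemas, identify the field holding the quantity in stock in each system:
1. In warehouse_alpha it is "quantity"
2. In warehouse_beta it is "stock_count"

From warehouse_alpha: 34 + 34 + 67 + 68 = 203
From warehouse_beta: 34 + 157 + 186 + 10 + 191 = 578

Total: 203 + 578 = 781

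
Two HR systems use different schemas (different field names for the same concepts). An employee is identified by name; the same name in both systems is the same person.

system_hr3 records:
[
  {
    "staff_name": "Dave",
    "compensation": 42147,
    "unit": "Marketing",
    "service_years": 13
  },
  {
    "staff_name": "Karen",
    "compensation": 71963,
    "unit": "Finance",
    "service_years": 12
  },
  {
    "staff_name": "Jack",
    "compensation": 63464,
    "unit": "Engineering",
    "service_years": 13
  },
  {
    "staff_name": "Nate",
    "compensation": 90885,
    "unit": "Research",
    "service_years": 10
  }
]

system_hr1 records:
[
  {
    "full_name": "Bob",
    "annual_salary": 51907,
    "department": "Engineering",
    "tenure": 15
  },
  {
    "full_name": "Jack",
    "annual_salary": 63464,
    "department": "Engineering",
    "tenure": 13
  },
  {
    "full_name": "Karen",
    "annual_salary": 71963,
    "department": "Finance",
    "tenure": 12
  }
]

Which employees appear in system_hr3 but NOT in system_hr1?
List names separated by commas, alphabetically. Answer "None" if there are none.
Dave, Nate

Schema mapping: "staff_name" (system_hr3) = "full_name" (system_hr1) = employee name

Names in system_hr3: ['Dave', 'Jack', 'Karen', 'Nate']
Names in system_hr1: ['Bob', 'Jack', 'Karen']

In system_hr3 but not system_hr1: ['Dave', 'Nate']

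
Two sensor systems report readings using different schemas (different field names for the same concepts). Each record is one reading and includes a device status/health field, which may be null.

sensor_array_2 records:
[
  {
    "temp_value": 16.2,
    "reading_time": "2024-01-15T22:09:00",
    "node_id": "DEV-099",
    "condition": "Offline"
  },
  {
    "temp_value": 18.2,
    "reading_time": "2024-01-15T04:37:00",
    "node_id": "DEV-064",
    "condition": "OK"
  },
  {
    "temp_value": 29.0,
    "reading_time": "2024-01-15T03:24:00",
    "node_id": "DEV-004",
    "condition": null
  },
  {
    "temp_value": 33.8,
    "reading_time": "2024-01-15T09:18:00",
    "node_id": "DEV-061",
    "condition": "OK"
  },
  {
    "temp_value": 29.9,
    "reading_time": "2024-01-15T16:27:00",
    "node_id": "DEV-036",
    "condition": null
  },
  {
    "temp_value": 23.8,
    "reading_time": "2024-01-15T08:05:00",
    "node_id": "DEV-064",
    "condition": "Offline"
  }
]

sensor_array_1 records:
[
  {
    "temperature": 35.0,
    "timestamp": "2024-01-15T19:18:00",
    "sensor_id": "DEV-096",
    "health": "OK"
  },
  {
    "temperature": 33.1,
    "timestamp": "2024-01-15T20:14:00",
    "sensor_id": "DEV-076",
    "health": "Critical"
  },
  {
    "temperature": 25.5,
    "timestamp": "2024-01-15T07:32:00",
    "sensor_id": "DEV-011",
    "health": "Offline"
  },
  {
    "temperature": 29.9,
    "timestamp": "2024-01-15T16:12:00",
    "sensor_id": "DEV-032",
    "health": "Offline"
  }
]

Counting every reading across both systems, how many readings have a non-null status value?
8

Schema mapping: "condition" (sensor_array_2) = "health" (sensor_array_1) = status

Non-null in sensor_array_2: 4
Non-null in sensor_array_1: 4

Total non-null: 4 + 4 = 8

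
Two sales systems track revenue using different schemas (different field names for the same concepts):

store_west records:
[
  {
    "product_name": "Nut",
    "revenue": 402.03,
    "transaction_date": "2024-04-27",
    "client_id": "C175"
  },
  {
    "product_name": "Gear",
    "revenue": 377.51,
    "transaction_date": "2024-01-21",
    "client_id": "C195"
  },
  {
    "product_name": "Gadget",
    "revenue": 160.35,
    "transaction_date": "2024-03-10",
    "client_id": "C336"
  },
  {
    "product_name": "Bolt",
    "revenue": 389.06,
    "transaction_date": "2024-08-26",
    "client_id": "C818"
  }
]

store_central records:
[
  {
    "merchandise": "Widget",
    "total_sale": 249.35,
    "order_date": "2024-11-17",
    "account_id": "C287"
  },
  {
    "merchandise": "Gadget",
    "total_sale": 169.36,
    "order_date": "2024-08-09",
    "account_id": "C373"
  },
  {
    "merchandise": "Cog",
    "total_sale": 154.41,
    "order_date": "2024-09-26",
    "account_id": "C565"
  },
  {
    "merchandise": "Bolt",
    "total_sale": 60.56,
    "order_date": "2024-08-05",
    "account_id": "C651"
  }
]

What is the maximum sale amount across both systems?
402.03

Reconcile: "revenue" (store_west) = "total_sale" (store_central) = sale amount

Maximum in store_west: 402.03
Maximum in store_central: 249.35

Overall maximum: max(402.03, 249.35) = 402.03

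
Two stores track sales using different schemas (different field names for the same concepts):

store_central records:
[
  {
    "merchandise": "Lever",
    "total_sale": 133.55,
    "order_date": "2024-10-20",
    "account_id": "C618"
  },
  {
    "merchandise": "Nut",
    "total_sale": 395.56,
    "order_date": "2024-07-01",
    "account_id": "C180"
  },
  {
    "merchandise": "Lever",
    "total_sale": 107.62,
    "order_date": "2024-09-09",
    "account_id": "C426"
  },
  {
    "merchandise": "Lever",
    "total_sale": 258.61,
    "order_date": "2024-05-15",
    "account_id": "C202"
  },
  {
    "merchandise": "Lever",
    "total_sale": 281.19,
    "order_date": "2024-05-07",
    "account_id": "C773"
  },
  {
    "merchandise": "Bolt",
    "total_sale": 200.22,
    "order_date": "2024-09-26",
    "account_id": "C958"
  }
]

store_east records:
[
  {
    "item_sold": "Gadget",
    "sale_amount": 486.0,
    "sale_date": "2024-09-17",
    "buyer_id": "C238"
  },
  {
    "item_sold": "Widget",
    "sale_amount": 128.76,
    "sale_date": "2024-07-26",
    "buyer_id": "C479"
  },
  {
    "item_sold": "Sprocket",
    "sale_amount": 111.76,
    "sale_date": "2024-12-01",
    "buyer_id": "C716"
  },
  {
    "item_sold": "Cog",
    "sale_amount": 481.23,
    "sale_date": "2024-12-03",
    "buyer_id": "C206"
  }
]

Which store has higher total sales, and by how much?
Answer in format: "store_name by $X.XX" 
store_central by $169.00

Schema mapping: "total_sale" (store_central) = "sale_amount" (store_east) = sale amount

Total for store_central: 1376.75
Total for store_east: 1207.75

Difference: |1376.75 - 1207.75| = 169.00
store_central has higher sales by $169.00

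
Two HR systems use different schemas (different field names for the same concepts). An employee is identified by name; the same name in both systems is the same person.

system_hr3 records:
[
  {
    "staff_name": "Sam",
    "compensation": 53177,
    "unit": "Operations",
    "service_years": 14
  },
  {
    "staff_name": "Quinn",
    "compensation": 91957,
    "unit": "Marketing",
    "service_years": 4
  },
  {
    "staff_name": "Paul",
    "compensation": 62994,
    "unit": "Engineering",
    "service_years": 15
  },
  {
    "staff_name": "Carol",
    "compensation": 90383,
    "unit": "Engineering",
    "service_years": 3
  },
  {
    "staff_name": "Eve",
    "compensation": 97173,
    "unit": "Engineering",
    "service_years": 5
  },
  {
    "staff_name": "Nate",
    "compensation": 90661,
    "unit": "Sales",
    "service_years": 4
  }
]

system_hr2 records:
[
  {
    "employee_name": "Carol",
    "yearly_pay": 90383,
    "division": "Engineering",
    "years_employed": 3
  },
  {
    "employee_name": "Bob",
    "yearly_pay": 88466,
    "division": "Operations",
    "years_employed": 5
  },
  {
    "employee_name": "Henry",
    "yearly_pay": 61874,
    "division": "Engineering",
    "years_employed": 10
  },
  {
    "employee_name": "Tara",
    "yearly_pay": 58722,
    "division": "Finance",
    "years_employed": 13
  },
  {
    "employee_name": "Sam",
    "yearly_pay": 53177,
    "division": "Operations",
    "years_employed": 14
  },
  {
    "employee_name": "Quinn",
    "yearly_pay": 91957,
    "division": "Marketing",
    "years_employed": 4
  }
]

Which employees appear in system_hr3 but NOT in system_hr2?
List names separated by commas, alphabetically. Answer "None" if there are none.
Eve, Nate, Paul

Schema mapping: "staff_name" (system_hr3) = "employee_name" (system_hr2) = employee name

Names in system_hr3: ['Carol', 'Eve', 'Nate', 'Paul', 'Quinn', 'Sam']
Names in system_hr2: ['Bob', 'Carol', 'Henry', 'Quinn', 'Sam', 'Tara']

In system_hr3 but not system_hr2: ['Eve', 'Nate', 'Paul']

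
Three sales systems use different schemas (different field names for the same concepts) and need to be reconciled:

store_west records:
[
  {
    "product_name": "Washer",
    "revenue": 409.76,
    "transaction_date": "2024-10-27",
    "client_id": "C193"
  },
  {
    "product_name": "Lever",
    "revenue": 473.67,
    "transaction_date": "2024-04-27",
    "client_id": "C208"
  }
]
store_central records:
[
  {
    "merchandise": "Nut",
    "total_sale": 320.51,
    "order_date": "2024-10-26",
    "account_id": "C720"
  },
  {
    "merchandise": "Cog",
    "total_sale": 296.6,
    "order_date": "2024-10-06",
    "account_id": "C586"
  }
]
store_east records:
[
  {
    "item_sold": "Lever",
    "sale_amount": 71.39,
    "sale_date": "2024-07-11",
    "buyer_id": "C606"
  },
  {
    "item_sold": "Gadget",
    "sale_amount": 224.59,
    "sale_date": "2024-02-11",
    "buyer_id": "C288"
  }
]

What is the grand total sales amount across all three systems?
1796.52

Schema reconciliation - all amount fields map to sale amount:

store_west (revenue): 883.43
store_central (total_sale): 617.11
store_east (sale_amount): 295.98

Grand total: 1796.52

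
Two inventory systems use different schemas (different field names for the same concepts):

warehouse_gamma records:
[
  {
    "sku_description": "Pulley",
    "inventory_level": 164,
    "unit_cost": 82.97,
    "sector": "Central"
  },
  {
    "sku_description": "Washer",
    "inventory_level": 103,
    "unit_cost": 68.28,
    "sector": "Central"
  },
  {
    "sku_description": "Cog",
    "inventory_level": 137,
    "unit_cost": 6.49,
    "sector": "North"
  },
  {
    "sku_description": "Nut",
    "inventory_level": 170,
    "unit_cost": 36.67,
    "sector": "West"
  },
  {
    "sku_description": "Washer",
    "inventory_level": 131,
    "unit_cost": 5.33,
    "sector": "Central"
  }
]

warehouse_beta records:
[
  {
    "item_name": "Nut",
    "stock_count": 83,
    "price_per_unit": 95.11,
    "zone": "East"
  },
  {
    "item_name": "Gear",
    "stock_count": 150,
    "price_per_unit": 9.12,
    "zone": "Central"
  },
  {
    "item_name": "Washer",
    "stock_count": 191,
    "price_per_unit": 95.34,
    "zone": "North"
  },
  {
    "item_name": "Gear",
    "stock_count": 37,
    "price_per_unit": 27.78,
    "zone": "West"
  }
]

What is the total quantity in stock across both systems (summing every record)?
1166

To reconcile these schemas, identify the field holding the quantity in stock in each system:
1. In warehouse_gamma it is "inventory_level"
2. In warehouse_beta it is "stock_count"

From warehouse_gamma: 164 + 103 + 137 + 170 + 131 = 705
From warehouse_beta: 83 + 150 + 191 + 37 = 461

Total: 705 + 461 = 1166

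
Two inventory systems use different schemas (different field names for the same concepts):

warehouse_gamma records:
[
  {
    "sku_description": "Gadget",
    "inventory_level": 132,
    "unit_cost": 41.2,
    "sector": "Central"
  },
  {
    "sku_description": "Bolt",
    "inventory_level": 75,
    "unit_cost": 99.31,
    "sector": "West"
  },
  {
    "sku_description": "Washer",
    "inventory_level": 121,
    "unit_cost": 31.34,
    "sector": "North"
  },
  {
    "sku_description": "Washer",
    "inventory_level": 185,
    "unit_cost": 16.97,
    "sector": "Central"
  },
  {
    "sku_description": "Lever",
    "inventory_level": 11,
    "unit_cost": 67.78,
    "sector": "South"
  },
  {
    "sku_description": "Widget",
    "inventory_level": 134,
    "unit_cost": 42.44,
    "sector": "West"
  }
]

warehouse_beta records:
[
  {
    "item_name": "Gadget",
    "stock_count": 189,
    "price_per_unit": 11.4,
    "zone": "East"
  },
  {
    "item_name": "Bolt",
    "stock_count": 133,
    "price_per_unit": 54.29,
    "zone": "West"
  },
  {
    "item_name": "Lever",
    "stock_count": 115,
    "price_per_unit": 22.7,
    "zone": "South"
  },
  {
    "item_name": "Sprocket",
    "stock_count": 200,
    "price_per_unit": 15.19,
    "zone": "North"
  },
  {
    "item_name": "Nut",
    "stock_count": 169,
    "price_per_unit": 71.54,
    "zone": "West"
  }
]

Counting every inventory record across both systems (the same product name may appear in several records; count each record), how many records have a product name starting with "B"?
2

Schema mapping: "sku_description" (warehouse_gamma) = "item_name" (warehouse_beta) = product name

Records with product name starting with "B" in warehouse_gamma: 1
Records with product name starting with "B" in warehouse_beta: 1

Total: 1 + 1 = 2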